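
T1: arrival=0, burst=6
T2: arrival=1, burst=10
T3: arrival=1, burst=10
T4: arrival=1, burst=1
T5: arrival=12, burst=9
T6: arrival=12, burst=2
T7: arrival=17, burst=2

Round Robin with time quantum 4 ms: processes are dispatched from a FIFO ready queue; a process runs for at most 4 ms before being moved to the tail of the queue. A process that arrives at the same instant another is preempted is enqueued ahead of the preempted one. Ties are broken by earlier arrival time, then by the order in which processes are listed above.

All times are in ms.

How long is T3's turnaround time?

Schedule: | T1 0-4 | T2 4-8 | T3 8-12 | T4 12-13 | T1 13-15 | T2 15-19 | T5 19-23 | T6 23-25 | T3 25-29 | T7 29-31 | T2 31-33 | T5 33-37 | T3 37-39 | T5 39-40 |
Completion: T1=15  T2=33  T3=39  T4=13  T5=40  T6=25  T7=31
Turnaround (C−A): T1=15  T2=32  T3=38  T4=12  T5=28  T6=13  T7=14
Turnaround(T3) = completion − arrival = 39 − 1 = 38

38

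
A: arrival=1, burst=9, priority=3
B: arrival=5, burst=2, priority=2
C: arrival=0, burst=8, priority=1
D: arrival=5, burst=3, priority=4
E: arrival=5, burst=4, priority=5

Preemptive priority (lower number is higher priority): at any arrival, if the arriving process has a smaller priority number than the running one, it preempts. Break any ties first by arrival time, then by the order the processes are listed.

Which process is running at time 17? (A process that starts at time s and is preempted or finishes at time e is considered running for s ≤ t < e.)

A

Timeline: | C 0-8 | B 8-10 | A 10-19 | D 19-22 | E 22-26 |
Completion: A=19  B=10  C=8  D=22  E=26
Turnaround (C−A): A=18  B=5  C=8  D=17  E=21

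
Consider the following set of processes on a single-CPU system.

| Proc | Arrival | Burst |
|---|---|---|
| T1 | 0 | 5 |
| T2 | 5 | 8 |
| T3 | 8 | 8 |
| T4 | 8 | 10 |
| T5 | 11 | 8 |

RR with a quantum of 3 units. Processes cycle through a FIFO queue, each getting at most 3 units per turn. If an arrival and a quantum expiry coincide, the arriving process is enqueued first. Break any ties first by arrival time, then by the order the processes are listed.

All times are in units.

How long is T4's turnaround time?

31

Timeline: | T1 0-5 | T2 5-8 | T3 8-11 | T4 11-14 | T2 14-17 | T5 17-20 | T3 20-23 | T4 23-26 | T2 26-28 | T5 28-31 | T3 31-33 | T4 33-36 | T5 36-38 | T4 38-39 |
Completion: T1=5  T2=28  T3=33  T4=39  T5=38
Turnaround(T4) = completion − arrival = 39 − 8 = 31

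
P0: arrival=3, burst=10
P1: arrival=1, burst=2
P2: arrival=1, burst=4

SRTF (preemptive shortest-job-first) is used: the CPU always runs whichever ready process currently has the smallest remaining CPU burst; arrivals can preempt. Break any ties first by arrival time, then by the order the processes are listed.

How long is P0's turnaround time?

14

Schedule: | idle 0-1 | P1 1-3 | P2 3-7 | P0 7-17 |
Completion: P0=17  P1=3  P2=7
Turnaround(P0) = completion − arrival = 17 − 3 = 14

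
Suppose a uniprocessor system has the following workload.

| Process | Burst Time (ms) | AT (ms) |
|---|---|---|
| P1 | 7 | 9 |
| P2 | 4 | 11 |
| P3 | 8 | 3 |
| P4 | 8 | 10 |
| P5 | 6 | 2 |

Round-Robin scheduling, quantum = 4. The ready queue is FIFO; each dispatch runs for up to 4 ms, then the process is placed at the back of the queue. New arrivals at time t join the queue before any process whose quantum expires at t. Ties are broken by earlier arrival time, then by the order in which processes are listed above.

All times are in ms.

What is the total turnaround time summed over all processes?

95

Timeline: | idle 0-2 | P5 2-6 | P3 6-10 | P5 10-12 | P1 12-16 | P4 16-20 | P3 20-24 | P2 24-28 | P1 28-31 | P4 31-35 |
Completion: P1=31  P2=28  P3=24  P4=35  P5=12
Turnaround (C−A): P1=22  P2=17  P3=21  P4=25  P5=10
Turnaround = completion − arrival: P1=22, P2=17, P3=21, P4=25, P5=10
Total turnaround = 22 + 17 + 21 + 25 + 10 = 95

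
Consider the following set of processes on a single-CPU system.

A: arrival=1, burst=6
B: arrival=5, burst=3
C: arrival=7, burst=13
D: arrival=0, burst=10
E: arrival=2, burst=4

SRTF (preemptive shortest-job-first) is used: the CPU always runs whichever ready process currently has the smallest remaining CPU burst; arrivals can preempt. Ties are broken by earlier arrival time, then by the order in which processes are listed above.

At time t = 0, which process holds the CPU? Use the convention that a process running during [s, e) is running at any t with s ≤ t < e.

D

Gantt: | D 0-1 | A 1-2 | E 2-6 | B 6-9 | A 9-14 | D 14-23 | C 23-36 |
Completion: A=14  B=9  C=36  D=23  E=6
Turnaround (C−A): A=13  B=4  C=29  D=23  E=4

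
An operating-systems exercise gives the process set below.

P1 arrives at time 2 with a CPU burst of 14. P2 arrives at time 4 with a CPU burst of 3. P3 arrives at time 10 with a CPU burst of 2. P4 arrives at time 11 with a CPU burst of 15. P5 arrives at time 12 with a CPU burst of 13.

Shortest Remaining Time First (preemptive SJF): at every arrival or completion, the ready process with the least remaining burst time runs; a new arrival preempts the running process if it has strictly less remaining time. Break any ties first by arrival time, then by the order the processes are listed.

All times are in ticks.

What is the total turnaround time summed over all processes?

84

Timeline: | idle 0-2 | P1 2-4 | P2 4-7 | P1 7-10 | P3 10-12 | P1 12-21 | P5 21-34 | P4 34-49 |
Completion: P1=21  P2=7  P3=12  P4=49  P5=34
Turnaround (C−A): P1=19  P2=3  P3=2  P4=38  P5=22
Turnaround = completion − arrival: P1=19, P2=3, P3=2, P4=38, P5=22
Total turnaround = 19 + 3 + 2 + 38 + 22 = 84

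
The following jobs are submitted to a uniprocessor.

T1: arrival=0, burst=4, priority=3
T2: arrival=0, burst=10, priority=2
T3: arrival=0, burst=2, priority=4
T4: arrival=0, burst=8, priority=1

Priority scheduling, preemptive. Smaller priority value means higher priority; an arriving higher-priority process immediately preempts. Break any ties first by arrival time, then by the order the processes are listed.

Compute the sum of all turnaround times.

72

Gantt: | T4 0-8 | T2 8-18 | T1 18-22 | T3 22-24 |
Completion: T1=22  T2=18  T3=24  T4=8
Turnaround (C−A): T1=22  T2=18  T3=24  T4=8
Turnaround = completion − arrival: T1=22, T2=18, T3=24, T4=8
Total turnaround = 22 + 18 + 24 + 8 = 72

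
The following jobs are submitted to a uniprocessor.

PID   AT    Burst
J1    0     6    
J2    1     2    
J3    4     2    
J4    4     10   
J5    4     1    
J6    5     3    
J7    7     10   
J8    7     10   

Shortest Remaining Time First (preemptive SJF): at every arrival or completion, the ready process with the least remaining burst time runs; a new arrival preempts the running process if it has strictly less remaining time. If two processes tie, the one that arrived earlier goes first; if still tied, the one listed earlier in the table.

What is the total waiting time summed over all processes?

Timeline: | J1 0-1 | J2 1-3 | J1 3-4 | J5 4-5 | J3 5-7 | J6 7-10 | J1 10-14 | J4 14-24 | J7 24-34 | J8 34-44 |
Completion: J1=14  J2=3  J3=7  J4=24  J5=5  J6=10  J7=34  J8=44
Waiting = turnaround − burst: J1=8, J2=0, J3=1, J4=10, J5=0, J6=2, J7=17, J8=27
Total waiting = 8 + 0 + 1 + 10 + 0 + 2 + 17 + 27 = 65

65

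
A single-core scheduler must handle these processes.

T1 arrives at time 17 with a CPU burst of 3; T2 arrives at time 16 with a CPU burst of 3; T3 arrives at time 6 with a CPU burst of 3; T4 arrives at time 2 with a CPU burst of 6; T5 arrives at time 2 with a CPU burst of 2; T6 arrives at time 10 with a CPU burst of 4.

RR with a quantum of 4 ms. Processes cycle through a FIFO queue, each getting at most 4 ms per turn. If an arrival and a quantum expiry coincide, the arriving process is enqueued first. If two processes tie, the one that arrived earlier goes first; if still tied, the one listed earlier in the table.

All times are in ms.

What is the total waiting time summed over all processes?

18

Gantt: | idle 0-2 | T4 2-6 | T5 6-8 | T3 8-11 | T4 11-13 | T6 13-17 | T2 17-20 | T1 20-23 |
Completion: T1=23  T2=20  T3=11  T4=13  T5=8  T6=17
Turnaround (C−A): T1=6  T2=4  T3=5  T4=11  T5=6  T6=7
Waiting = turnaround − burst: T1=3, T2=1, T3=2, T4=5, T5=4, T6=3
Total waiting = 3 + 1 + 2 + 5 + 4 + 3 = 18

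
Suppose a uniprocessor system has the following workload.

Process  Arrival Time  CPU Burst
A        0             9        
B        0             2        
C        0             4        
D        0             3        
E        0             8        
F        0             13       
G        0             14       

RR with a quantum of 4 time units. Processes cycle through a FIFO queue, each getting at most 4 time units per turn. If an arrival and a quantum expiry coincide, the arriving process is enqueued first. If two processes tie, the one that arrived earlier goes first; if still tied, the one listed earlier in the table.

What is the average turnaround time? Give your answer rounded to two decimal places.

Schedule: | A 0-4 | B 4-6 | C 6-10 | D 10-13 | E 13-17 | F 17-21 | G 21-25 | A 25-29 | E 29-33 | F 33-37 | G 37-41 | A 41-42 | F 42-46 | G 46-50 | F 50-51 | G 51-53 |
Completion: A=42  B=6  C=10  D=13  E=33  F=51  G=53
Turnaround (C−A): A=42  B=6  C=10  D=13  E=33  F=51  G=53
Turnaround times: A=42, B=6, C=10, D=13, E=33, F=51, G=53
Average turnaround = (42+6+10+13+33+51+53) / 7 = 208/7 = 29.71

29.71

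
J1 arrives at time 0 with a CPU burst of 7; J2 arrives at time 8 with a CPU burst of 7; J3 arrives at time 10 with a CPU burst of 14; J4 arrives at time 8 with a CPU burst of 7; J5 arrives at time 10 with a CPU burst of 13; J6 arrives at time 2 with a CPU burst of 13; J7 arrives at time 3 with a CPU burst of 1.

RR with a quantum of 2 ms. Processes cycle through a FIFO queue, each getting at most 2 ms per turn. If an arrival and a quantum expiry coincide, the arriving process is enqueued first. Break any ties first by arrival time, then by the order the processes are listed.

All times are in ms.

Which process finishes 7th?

Schedule: | J1 0-2 | J6 2-4 | J1 4-6 | J7 6-7 | J6 7-9 | J1 9-11 | J2 11-13 | J4 13-15 | J6 15-17 | J3 17-19 | J5 19-21 | J1 21-22 | J2 22-24 | J4 24-26 | J6 26-28 | J3 28-30 | J5 30-32 | J2 32-34 | J4 34-36 | J6 36-38 | J3 38-40 | J5 40-42 | J2 42-43 | J4 43-44 | J6 44-46 | J3 46-48 | J5 48-50 | J6 50-51 | J3 51-53 | J5 53-55 | J3 55-57 | J5 57-59 | J3 59-61 | J5 61-62 |
Completion: J1=22  J2=43  J3=61  J4=44  J5=62  J6=51  J7=7
Finish order: J7 → J1 → J2 → J4 → J6 → J3 → J5

J5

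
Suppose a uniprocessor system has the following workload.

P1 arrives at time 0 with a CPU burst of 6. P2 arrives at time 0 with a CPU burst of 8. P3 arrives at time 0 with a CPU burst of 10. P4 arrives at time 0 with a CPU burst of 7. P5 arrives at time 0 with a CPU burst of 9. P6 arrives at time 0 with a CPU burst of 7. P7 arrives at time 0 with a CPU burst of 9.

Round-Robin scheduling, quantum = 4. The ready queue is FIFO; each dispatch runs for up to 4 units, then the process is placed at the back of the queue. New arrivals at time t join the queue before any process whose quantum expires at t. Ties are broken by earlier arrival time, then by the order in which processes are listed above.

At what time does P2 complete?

34

Schedule: | P1 0-4 | P2 4-8 | P3 8-12 | P4 12-16 | P5 16-20 | P6 20-24 | P7 24-28 | P1 28-30 | P2 30-34 | P3 34-38 | P4 38-41 | P5 41-45 | P6 45-48 | P7 48-52 | P3 52-54 | P5 54-55 | P7 55-56 |
Completion: P1=30  P2=34  P3=54  P4=41  P5=55  P6=48  P7=56
Turnaround (C−A): P1=30  P2=34  P3=54  P4=41  P5=55  P6=48  P7=56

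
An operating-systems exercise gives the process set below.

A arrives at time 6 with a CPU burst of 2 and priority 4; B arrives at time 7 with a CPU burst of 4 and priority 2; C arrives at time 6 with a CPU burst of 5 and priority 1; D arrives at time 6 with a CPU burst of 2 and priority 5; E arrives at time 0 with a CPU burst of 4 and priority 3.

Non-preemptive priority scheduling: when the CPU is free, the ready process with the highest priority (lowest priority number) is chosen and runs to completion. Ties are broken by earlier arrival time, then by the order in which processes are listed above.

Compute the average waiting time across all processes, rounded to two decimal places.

4.80

Timeline: | E 0-4 | idle 4-6 | C 6-11 | B 11-15 | A 15-17 | D 17-19 |
Completion: A=17  B=15  C=11  D=19  E=4
Waiting times: A=9, B=4, C=0, D=11, E=0
Average waiting = (9+4+0+11+0) / 5 = 24/5 = 4.80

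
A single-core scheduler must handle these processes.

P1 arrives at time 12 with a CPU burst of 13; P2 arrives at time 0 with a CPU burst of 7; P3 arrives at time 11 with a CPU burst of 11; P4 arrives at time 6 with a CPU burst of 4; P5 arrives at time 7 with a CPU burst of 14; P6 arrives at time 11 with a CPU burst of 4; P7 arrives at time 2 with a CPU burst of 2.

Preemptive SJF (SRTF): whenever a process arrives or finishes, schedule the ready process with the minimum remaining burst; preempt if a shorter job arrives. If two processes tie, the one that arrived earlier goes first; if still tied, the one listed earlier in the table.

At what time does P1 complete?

Gantt: | P2 0-2 | P7 2-4 | P2 4-9 | P4 9-13 | P6 13-17 | P3 17-28 | P1 28-41 | P5 41-55 |
Completion: P1=41  P2=9  P3=28  P4=13  P5=55  P6=17  P7=4

41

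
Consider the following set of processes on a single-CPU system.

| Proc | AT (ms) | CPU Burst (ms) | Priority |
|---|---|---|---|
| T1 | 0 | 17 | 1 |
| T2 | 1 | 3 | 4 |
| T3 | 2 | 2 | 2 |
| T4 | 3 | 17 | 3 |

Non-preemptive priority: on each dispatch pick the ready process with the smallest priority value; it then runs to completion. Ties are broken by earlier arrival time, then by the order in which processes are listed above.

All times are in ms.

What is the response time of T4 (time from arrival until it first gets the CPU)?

16

Schedule: | T1 0-17 | T3 17-19 | T4 19-36 | T2 36-39 |
Completion: T1=17  T2=39  T3=19  T4=36
Response(T4) = first start − arrival = 19 − 3 = 16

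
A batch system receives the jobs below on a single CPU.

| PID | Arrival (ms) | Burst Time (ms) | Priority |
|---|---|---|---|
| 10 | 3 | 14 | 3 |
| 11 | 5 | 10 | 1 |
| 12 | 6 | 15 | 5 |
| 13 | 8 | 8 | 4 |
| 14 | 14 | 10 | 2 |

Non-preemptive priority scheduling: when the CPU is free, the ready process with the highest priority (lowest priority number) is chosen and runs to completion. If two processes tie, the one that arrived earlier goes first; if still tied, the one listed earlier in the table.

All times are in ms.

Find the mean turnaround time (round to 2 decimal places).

30.00

Schedule: | idle 0-3 | 10 3-17 | 11 17-27 | 14 27-37 | 13 37-45 | 12 45-60 |
Completion: 10=17  11=27  12=60  13=45  14=37
Turnaround times: 10=14, 11=22, 12=54, 13=37, 14=23
Average turnaround = (14+22+54+37+23) / 5 = 150/5 = 30.00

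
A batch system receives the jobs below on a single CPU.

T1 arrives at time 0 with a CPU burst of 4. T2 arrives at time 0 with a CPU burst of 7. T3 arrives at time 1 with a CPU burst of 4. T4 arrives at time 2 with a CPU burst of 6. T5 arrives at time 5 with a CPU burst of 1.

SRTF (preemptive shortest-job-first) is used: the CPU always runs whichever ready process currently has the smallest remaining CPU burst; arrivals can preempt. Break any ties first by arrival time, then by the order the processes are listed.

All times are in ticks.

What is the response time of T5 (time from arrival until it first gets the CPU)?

Timeline: | T1 0-4 | T3 4-5 | T5 5-6 | T3 6-9 | T4 9-15 | T2 15-22 |
Completion: T1=4  T2=22  T3=9  T4=15  T5=6
Turnaround (C−A): T1=4  T2=22  T3=8  T4=13  T5=1
Response(T5) = first start − arrival = 5 − 5 = 0

0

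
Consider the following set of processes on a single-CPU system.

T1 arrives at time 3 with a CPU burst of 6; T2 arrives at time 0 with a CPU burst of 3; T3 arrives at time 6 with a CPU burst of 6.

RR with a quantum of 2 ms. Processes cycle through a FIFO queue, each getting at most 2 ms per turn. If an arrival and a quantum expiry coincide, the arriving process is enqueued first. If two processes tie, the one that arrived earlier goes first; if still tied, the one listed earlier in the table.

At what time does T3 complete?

15

Gantt: | T2 0-3 | T1 3-7 | T3 7-9 | T1 9-11 | T3 11-15 |
Completion: T1=11  T2=3  T3=15
Turnaround (C−A): T1=8  T2=3  T3=9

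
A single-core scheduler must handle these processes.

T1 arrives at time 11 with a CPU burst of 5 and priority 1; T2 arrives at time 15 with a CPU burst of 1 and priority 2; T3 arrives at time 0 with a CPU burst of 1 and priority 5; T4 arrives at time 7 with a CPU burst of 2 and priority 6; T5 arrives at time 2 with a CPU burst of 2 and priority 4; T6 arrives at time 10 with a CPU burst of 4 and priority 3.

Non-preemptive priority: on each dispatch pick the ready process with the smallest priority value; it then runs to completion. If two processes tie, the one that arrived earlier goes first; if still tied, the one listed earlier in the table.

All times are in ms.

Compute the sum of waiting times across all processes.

Gantt: | T3 0-1 | idle 1-2 | T5 2-4 | idle 4-7 | T4 7-9 | idle 9-10 | T6 10-14 | T1 14-19 | T2 19-20 |
Completion: T1=19  T2=20  T3=1  T4=9  T5=4  T6=14
Turnaround (C−A): T1=8  T2=5  T3=1  T4=2  T5=2  T6=4
Waiting = turnaround − burst: T1=3, T2=4, T3=0, T4=0, T5=0, T6=0
Total waiting = 3 + 4 + 0 + 0 + 0 + 0 = 7

7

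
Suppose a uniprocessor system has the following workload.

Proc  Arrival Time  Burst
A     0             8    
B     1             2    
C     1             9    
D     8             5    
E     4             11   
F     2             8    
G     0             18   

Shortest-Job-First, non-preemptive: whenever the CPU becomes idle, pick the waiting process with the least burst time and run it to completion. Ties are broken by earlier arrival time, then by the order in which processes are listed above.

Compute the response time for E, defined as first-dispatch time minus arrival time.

Timeline: | A 0-8 | B 8-10 | D 10-15 | F 15-23 | C 23-32 | E 32-43 | G 43-61 |
Completion: A=8  B=10  C=32  D=15  E=43  F=23  G=61
Response(E) = first start − arrival = 32 − 4 = 28

28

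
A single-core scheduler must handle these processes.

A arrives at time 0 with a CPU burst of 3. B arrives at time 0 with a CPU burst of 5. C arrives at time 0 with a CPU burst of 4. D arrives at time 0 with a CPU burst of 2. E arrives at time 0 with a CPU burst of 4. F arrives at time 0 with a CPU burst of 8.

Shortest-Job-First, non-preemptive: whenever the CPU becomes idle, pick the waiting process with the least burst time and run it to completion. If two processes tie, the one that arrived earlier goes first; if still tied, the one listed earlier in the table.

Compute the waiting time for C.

5

Schedule: | D 0-2 | A 2-5 | C 5-9 | E 9-13 | B 13-18 | F 18-26 |
Completion: A=5  B=18  C=9  D=2  E=13  F=26
Waiting(C) = turnaround − burst = 9 − 4 = 5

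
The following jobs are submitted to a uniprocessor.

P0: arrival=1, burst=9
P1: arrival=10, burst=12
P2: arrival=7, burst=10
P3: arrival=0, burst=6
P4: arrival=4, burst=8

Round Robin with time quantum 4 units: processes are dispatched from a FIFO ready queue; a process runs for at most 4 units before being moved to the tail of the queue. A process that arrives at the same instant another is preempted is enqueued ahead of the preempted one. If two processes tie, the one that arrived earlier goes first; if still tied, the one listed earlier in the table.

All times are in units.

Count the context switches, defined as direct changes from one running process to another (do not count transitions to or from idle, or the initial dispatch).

12

Gantt: | P3 0-4 | P0 4-8 | P4 8-12 | P3 12-14 | P2 14-18 | P0 18-22 | P1 22-26 | P4 26-30 | P2 30-34 | P0 34-35 | P1 35-39 | P2 39-41 | P1 41-45 |
Completion: P0=35  P1=45  P2=41  P3=14  P4=30
Turnaround (C−A): P0=34  P1=35  P2=34  P3=14  P4=26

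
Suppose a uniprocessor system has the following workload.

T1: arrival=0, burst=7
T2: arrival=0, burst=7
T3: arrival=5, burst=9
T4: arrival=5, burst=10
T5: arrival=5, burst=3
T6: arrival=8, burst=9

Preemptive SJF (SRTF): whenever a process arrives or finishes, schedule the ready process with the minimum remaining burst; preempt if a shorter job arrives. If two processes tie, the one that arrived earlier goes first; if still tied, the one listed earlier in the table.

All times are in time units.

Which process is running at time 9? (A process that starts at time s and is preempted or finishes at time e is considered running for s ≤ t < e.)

Gantt: | T1 0-7 | T5 7-10 | T2 10-17 | T3 17-26 | T6 26-35 | T4 35-45 |
Completion: T1=7  T2=17  T3=26  T4=45  T5=10  T6=35
Turnaround (C−A): T1=7  T2=17  T3=21  T4=40  T5=5  T6=27

T5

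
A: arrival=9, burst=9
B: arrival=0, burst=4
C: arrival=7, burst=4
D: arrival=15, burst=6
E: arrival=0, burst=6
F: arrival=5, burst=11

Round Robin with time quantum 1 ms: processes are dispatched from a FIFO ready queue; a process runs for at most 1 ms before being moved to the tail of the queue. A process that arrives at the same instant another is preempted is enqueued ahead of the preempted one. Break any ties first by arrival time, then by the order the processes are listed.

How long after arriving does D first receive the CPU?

Schedule: | B 0-1 | E 1-2 | B 2-3 | E 3-4 | B 4-5 | E 5-6 | F 6-7 | B 7-8 | E 8-9 | C 9-10 | F 10-11 | A 11-12 | E 12-13 | C 13-14 | F 14-15 | A 15-16 | E 16-17 | C 17-18 | D 18-19 | F 19-20 | A 20-21 | C 21-22 | D 22-23 | F 23-24 | A 24-25 | D 25-26 | F 26-27 | A 27-28 | D 28-29 | F 29-30 | A 30-31 | D 31-32 | F 32-33 | A 33-34 | D 34-35 | F 35-36 | A 36-37 | F 37-38 | A 38-39 | F 39-40 |
Completion: A=39  B=8  C=22  D=35  E=17  F=40
Response(D) = first start − arrival = 18 − 15 = 3

3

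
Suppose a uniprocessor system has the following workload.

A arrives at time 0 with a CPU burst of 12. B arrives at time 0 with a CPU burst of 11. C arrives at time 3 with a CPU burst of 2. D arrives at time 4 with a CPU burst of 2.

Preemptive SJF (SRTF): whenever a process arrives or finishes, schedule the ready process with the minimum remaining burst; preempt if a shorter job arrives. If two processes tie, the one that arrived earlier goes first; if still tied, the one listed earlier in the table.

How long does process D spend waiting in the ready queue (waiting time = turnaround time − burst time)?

Timeline: | B 0-3 | C 3-5 | D 5-7 | B 7-15 | A 15-27 |
Completion: A=27  B=15  C=5  D=7
Turnaround (C−A): A=27  B=15  C=2  D=3
Waiting(D) = turnaround − burst = 3 − 2 = 1

1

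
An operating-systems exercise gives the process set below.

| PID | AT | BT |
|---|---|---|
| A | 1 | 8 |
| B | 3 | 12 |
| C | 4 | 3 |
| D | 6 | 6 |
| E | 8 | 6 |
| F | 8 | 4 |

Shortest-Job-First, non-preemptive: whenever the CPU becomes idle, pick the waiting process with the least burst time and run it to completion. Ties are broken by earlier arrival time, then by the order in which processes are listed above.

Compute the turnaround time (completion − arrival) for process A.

Schedule: | idle 0-1 | A 1-9 | C 9-12 | F 12-16 | D 16-22 | E 22-28 | B 28-40 |
Completion: A=9  B=40  C=12  D=22  E=28  F=16
Turnaround(A) = completion − arrival = 9 − 1 = 8

8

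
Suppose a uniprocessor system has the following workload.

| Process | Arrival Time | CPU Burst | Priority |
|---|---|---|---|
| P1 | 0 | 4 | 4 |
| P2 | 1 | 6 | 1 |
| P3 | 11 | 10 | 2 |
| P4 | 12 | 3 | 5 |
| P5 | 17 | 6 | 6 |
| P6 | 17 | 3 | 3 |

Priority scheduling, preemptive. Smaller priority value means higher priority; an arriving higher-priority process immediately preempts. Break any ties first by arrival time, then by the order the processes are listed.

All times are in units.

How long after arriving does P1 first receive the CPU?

0

Timeline: | P1 0-1 | P2 1-7 | P1 7-10 | idle 10-11 | P3 11-21 | P6 21-24 | P4 24-27 | P5 27-33 |
Completion: P1=10  P2=7  P3=21  P4=27  P5=33  P6=24
Turnaround (C−A): P1=10  P2=6  P3=10  P4=15  P5=16  P6=7
Response(P1) = first start − arrival = 0 − 0 = 0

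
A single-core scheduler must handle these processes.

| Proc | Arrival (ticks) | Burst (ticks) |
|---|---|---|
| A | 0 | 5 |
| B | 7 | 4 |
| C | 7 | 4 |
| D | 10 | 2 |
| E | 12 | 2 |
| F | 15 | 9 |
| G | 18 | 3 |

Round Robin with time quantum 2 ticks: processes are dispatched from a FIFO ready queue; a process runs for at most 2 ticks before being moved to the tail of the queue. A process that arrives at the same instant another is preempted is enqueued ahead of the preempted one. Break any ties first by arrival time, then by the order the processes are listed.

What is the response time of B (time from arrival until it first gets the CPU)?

Gantt: | A 0-5 | idle 5-7 | B 7-9 | C 9-11 | B 11-13 | D 13-15 | C 15-17 | E 17-19 | F 19-21 | G 21-23 | F 23-25 | G 25-26 | F 26-31 |
Completion: A=5  B=13  C=17  D=15  E=19  F=31  G=26
Turnaround (C−A): A=5  B=6  C=10  D=5  E=7  F=16  G=8
Response(B) = first start − arrival = 7 − 7 = 0

0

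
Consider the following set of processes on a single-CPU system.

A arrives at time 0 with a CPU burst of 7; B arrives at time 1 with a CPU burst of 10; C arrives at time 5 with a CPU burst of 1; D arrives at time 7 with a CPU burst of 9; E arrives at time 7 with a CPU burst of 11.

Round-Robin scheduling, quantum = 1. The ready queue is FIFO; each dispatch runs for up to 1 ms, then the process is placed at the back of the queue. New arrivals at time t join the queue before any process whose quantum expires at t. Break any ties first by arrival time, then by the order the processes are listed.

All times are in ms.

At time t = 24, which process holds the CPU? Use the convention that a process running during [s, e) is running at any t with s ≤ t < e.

Timeline: | A 0-1 | B 1-2 | A 2-3 | B 3-4 | A 4-5 | B 5-6 | C 6-7 | A 7-8 | B 8-9 | D 9-10 | E 10-11 | A 11-12 | B 12-13 | D 13-14 | E 14-15 | A 15-16 | B 16-17 | D 17-18 | E 18-19 | A 19-20 | B 20-21 | D 21-22 | E 22-23 | B 23-24 | D 24-25 | E 25-26 | B 26-27 | D 27-28 | E 28-29 | B 29-30 | D 30-31 | E 31-32 | D 32-33 | E 33-34 | D 34-35 | E 35-38 |
Completion: A=20  B=30  C=7  D=35  E=38

D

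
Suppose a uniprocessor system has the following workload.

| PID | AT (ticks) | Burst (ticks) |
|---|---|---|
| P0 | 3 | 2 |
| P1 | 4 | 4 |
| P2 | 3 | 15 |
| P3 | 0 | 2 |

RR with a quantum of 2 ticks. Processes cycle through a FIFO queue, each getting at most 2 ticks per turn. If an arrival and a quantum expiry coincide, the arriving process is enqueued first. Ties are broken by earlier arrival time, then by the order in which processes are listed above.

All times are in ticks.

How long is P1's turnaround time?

Schedule: | P3 0-2 | idle 2-3 | P0 3-5 | P2 5-7 | P1 7-9 | P2 9-11 | P1 11-13 | P2 13-24 |
Completion: P0=5  P1=13  P2=24  P3=2
Turnaround (C−A): P0=2  P1=9  P2=21  P3=2
Turnaround(P1) = completion − arrival = 13 − 4 = 9

9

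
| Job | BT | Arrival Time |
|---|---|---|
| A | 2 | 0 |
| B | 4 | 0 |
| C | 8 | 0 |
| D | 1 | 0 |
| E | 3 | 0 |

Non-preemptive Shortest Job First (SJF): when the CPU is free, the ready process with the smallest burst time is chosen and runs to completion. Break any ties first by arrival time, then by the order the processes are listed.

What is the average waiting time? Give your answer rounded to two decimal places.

Schedule: | D 0-1 | A 1-3 | E 3-6 | B 6-10 | C 10-18 |
Completion: A=3  B=10  C=18  D=1  E=6
Waiting times: A=1, B=6, C=10, D=0, E=3
Average waiting = (1+6+10+0+3) / 5 = 20/5 = 4.00

4.00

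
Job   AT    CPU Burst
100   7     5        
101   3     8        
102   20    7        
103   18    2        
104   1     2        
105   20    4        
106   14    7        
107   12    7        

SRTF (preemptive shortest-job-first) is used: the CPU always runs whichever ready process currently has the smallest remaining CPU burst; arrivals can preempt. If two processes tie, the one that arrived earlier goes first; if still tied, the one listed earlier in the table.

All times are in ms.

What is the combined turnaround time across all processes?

Schedule: | idle 0-1 | 104 1-3 | 101 3-11 | 100 11-16 | 107 16-18 | 103 18-20 | 105 20-24 | 107 24-29 | 106 29-36 | 102 36-43 |
Completion: 100=16  101=11  102=43  103=20  104=3  105=24  106=36  107=29
Turnaround = completion − arrival: 100=9, 101=8, 102=23, 103=2, 104=2, 105=4, 106=22, 107=17
Total turnaround = 9 + 8 + 23 + 2 + 2 + 4 + 22 + 17 = 87

87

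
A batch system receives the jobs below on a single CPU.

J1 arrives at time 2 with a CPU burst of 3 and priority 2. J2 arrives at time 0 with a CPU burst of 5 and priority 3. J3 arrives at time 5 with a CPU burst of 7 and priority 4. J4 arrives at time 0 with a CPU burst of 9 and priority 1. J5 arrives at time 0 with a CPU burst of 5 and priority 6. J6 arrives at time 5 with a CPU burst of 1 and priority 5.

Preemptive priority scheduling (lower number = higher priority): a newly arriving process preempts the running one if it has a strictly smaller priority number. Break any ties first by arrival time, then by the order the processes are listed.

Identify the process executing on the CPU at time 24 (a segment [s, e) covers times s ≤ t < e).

J6

Schedule: | J4 0-9 | J1 9-12 | J2 12-17 | J3 17-24 | J6 24-25 | J5 25-30 |
Completion: J1=12  J2=17  J3=24  J4=9  J5=30  J6=25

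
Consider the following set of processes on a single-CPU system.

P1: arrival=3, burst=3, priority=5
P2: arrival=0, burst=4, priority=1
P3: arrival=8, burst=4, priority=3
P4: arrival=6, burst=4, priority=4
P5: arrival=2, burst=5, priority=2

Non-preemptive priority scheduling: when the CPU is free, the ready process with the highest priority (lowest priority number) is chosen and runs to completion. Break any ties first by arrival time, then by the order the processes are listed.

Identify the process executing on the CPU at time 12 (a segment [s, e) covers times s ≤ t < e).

P3

Timeline: | P2 0-4 | P5 4-9 | P3 9-13 | P4 13-17 | P1 17-20 |
Completion: P1=20  P2=4  P3=13  P4=17  P5=9
Turnaround (C−A): P1=17  P2=4  P3=5  P4=11  P5=7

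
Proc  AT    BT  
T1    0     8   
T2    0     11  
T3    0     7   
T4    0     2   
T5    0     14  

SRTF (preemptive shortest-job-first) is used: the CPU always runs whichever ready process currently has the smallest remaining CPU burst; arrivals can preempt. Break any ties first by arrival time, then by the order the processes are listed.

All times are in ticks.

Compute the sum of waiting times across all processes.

Schedule: | T4 0-2 | T3 2-9 | T1 9-17 | T2 17-28 | T5 28-42 |
Completion: T1=17  T2=28  T3=9  T4=2  T5=42
Turnaround (C−A): T1=17  T2=28  T3=9  T4=2  T5=42
Waiting = turnaround − burst: T1=9, T2=17, T3=2, T4=0, T5=28
Total waiting = 9 + 17 + 2 + 0 + 28 = 56

56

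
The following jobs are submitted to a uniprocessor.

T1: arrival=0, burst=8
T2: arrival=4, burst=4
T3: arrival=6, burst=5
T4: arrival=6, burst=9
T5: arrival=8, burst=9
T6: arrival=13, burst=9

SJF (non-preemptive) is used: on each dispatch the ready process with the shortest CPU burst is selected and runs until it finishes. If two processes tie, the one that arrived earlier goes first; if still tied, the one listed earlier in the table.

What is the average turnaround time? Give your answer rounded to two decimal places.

Timeline: | T1 0-8 | T2 8-12 | T3 12-17 | T4 17-26 | T5 26-35 | T6 35-44 |
Completion: T1=8  T2=12  T3=17  T4=26  T5=35  T6=44
Turnaround (C−A): T1=8  T2=8  T3=11  T4=20  T5=27  T6=31
Turnaround times: T1=8, T2=8, T3=11, T4=20, T5=27, T6=31
Average turnaround = (8+8+11+20+27+31) / 6 = 105/6 = 17.50

17.50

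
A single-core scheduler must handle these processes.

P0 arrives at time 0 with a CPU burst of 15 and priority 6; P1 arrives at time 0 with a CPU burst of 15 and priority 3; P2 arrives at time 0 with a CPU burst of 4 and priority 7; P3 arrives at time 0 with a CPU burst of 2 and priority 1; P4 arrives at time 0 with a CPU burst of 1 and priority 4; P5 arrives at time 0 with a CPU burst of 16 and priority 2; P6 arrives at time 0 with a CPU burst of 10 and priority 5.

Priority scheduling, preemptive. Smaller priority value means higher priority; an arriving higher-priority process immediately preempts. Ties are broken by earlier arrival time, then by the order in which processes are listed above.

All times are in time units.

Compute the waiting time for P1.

18

Timeline: | P3 0-2 | P5 2-18 | P1 18-33 | P4 33-34 | P6 34-44 | P0 44-59 | P2 59-63 |
Completion: P0=59  P1=33  P2=63  P3=2  P4=34  P5=18  P6=44
Waiting(P1) = turnaround − burst = 33 − 15 = 18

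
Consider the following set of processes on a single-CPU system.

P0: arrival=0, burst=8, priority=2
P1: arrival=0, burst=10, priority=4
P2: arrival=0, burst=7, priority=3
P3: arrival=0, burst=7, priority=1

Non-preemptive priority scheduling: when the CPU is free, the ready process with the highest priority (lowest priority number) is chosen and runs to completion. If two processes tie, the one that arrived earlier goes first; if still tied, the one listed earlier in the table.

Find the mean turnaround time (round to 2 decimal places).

Schedule: | P3 0-7 | P0 7-15 | P2 15-22 | P1 22-32 |
Completion: P0=15  P1=32  P2=22  P3=7
Turnaround (C−A): P0=15  P1=32  P2=22  P3=7
Turnaround times: P0=15, P1=32, P2=22, P3=7
Average turnaround = (15+32+22+7) / 4 = 76/4 = 19.00

19.00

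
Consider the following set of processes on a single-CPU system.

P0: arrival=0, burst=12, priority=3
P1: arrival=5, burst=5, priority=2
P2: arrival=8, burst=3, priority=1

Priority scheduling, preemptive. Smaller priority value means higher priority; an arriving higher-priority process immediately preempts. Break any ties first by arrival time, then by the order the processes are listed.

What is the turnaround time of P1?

8

Gantt: | P0 0-5 | P1 5-8 | P2 8-11 | P1 11-13 | P0 13-20 |
Completion: P0=20  P1=13  P2=11
Turnaround(P1) = completion − arrival = 13 − 5 = 8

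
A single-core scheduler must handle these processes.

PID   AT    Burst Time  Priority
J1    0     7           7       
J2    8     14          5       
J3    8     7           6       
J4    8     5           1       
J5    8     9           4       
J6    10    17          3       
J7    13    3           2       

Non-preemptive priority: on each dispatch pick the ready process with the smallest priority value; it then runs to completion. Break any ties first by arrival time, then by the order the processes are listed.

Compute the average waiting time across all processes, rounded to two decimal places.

16.14

Timeline: | J1 0-7 | idle 7-8 | J4 8-13 | J7 13-16 | J6 16-33 | J5 33-42 | J2 42-56 | J3 56-63 |
Completion: J1=7  J2=56  J3=63  J4=13  J5=42  J6=33  J7=16
Turnaround (C−A): J1=7  J2=48  J3=55  J4=5  J5=34  J6=23  J7=3
Waiting times: J1=0, J2=34, J3=48, J4=0, J5=25, J6=6, J7=0
Average waiting = (0+34+48+0+25+6+0) / 7 = 113/7 = 16.14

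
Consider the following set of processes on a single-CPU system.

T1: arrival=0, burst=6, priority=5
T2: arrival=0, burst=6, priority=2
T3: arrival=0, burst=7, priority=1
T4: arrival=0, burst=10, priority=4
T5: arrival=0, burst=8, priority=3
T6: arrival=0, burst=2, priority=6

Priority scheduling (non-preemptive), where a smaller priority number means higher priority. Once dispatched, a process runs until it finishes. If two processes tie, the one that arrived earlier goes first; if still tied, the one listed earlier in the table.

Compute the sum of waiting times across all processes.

Timeline: | T3 0-7 | T2 7-13 | T5 13-21 | T4 21-31 | T1 31-37 | T6 37-39 |
Completion: T1=37  T2=13  T3=7  T4=31  T5=21  T6=39
Waiting = turnaround − burst: T1=31, T2=7, T3=0, T4=21, T5=13, T6=37
Total waiting = 31 + 7 + 0 + 21 + 13 + 37 = 109

109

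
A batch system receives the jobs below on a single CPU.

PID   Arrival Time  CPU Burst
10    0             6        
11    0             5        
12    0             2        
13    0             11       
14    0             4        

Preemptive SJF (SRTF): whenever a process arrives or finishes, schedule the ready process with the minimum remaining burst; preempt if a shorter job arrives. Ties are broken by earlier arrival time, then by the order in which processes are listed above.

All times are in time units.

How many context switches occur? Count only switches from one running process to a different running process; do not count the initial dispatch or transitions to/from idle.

4

Schedule: | 12 0-2 | 14 2-6 | 11 6-11 | 10 11-17 | 13 17-28 |
Completion: 10=17  11=11  12=2  13=28  14=6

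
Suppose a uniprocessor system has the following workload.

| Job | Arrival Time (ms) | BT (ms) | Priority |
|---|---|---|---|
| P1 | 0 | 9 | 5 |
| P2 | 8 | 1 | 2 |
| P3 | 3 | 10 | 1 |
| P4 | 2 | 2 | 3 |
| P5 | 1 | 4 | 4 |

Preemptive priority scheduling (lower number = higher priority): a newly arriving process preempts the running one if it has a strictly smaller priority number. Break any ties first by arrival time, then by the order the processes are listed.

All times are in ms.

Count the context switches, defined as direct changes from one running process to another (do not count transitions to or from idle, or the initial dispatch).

Gantt: | P1 0-1 | P5 1-2 | P4 2-3 | P3 3-13 | P2 13-14 | P4 14-15 | P5 15-18 | P1 18-26 |
Completion: P1=26  P2=14  P3=13  P4=15  P5=18
Turnaround (C−A): P1=26  P2=6  P3=10  P4=13  P5=17

7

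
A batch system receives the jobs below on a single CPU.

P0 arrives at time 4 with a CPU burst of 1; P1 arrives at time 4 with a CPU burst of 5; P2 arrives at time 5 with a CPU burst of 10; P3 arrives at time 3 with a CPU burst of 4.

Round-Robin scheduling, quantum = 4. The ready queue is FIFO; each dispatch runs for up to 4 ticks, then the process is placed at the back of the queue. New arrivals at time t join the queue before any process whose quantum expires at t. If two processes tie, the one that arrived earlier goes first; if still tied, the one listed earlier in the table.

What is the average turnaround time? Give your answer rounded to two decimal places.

9.75

Gantt: | idle 0-3 | P3 3-7 | P0 7-8 | P1 8-12 | P2 12-16 | P1 16-17 | P2 17-23 |
Completion: P0=8  P1=17  P2=23  P3=7
Turnaround (C−A): P0=4  P1=13  P2=18  P3=4
Turnaround times: P0=4, P1=13, P2=18, P3=4
Average turnaround = (4+13+18+4) / 4 = 39/4 = 9.75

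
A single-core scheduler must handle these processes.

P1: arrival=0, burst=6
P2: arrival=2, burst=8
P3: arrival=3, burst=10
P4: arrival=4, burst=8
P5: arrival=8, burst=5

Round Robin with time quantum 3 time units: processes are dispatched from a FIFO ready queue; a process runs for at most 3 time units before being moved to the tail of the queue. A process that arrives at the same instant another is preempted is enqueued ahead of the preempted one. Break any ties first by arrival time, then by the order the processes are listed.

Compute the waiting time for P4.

24

Gantt: | P1 0-3 | P2 3-6 | P3 6-9 | P1 9-12 | P4 12-15 | P2 15-18 | P5 18-21 | P3 21-24 | P4 24-27 | P2 27-29 | P5 29-31 | P3 31-34 | P4 34-36 | P3 36-37 |
Completion: P1=12  P2=29  P3=37  P4=36  P5=31
Turnaround (C−A): P1=12  P2=27  P3=34  P4=32  P5=23
Waiting(P4) = turnaround − burst = 32 − 8 = 24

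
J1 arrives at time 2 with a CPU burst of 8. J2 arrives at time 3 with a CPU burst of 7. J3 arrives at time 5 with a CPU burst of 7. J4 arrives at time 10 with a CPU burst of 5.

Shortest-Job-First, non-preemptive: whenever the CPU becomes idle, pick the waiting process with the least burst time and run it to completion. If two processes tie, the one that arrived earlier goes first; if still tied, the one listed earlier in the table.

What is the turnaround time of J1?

8

Timeline: | idle 0-2 | J1 2-10 | J4 10-15 | J2 15-22 | J3 22-29 |
Completion: J1=10  J2=22  J3=29  J4=15
Turnaround (C−A): J1=8  J2=19  J3=24  J4=5
Turnaround(J1) = completion − arrival = 10 − 2 = 8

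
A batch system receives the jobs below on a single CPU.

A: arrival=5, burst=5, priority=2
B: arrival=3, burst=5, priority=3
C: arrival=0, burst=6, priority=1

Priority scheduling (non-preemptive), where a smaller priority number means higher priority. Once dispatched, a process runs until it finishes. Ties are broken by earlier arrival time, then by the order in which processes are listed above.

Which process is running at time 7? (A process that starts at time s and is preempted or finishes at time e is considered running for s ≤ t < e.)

Schedule: | C 0-6 | A 6-11 | B 11-16 |
Completion: A=11  B=16  C=6
Turnaround (C−A): A=6  B=13  C=6

A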